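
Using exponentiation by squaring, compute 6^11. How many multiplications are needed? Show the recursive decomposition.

Computing 6^11 by squaring (build up from 6^1; each line after the first costs one multiplication):

6^1 = 6
6^2 = (6^1)^2 = 6^2 = 36
6^4 = (6^2)^2 = 36^2 = 1296
6^5 = 6 * 6^4 = 6 * 1296 = 7776
6^10 = (6^5)^2 = 7776^2 = 60466176
6^11 = 6 * 6^10 = 6 * 60466176 = 362797056

Result: 362797056
Multiplications needed: 5 (5 lines after 6^1)

6^11 = 362797056. Using exponentiation by squaring, this requires 5 multiplications. The key idea: if the exponent is even, square the half-power; if odd, multiply by the base once.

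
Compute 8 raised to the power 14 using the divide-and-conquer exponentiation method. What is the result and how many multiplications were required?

Computing 8^14 by squaring (build up from 8^1; each line after the first costs one multiplication):

8^1 = 8
8^2 = (8^1)^2 = 8^2 = 64
8^3 = 8 * 8^2 = 8 * 64 = 512
8^6 = (8^3)^2 = 512^2 = 262144
8^7 = 8 * 8^6 = 8 * 262144 = 2097152
8^14 = (8^7)^2 = 2097152^2 = 4398046511104

Result: 4398046511104
Multiplications needed: 5 (5 lines after 8^1)

8^14 = 4398046511104. Using exponentiation by squaring, this requires 5 multiplications. The key idea: if the exponent is even, square the half-power; if odd, multiply by the base once.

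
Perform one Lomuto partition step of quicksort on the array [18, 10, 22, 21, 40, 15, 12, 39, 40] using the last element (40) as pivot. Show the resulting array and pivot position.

Lomuto partition with pivot = 40:

Initial array: [18, 10, 22, 21, 40, 15, 12, 39, 40]

arr[0]=18 <= 40: swap with position 0, array becomes [18, 10, 22, 21, 40, 15, 12, 39, 40]
arr[1]=10 <= 40: swap with position 1, array becomes [18, 10, 22, 21, 40, 15, 12, 39, 40]
arr[2]=22 <= 40: swap with position 2, array becomes [18, 10, 22, 21, 40, 15, 12, 39, 40]
arr[3]=21 <= 40: swap with position 3, array becomes [18, 10, 22, 21, 40, 15, 12, 39, 40]
arr[4]=40 <= 40: swap with position 4, array becomes [18, 10, 22, 21, 40, 15, 12, 39, 40]
arr[5]=15 <= 40: swap with position 5, array becomes [18, 10, 22, 21, 40, 15, 12, 39, 40]
arr[6]=12 <= 40: swap with position 6, array becomes [18, 10, 22, 21, 40, 15, 12, 39, 40]
arr[7]=39 <= 40: swap with position 7, array becomes [18, 10, 22, 21, 40, 15, 12, 39, 40]

Place pivot at position 8: [18, 10, 22, 21, 40, 15, 12, 39, 40]
Pivot position: 8

After partitioning with pivot 40, the array becomes [18, 10, 22, 21, 40, 15, 12, 39, 40]. The pivot is placed at index 8. All elements to the left of the pivot are <= 40, and all elements to the right are > 40.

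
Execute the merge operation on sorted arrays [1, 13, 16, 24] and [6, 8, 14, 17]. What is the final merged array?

Merging process:

Compare 1 vs 6: take 1 from left. Merged: [1]
Compare 13 vs 6: take 6 from right. Merged: [1, 6]
Compare 13 vs 8: take 8 from right. Merged: [1, 6, 8]
Compare 13 vs 14: take 13 from left. Merged: [1, 6, 8, 13]
Compare 16 vs 14: take 14 from right. Merged: [1, 6, 8, 13, 14]
Compare 16 vs 17: take 16 from left. Merged: [1, 6, 8, 13, 14, 16]
Compare 24 vs 17: take 17 from right. Merged: [1, 6, 8, 13, 14, 16, 17]
Append remaining from left: [24]. Merged: [1, 6, 8, 13, 14, 16, 17, 24]

Final merged array: [1, 6, 8, 13, 14, 16, 17, 24]
Total comparisons: 7

The merged array is [1, 6, 8, 13, 14, 16, 17, 24], requiring 7 comparisons. The merge step runs in O(n) time where n is the total number of elements.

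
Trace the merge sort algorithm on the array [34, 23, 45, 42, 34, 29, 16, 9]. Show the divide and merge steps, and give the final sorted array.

Merge sort trace:

Split: [34, 23, 45, 42, 34, 29, 16, 9] -> [34, 23, 45, 42] and [34, 29, 16, 9]
  Split: [34, 23, 45, 42] -> [34, 23] and [45, 42]
    Split: [34, 23] -> [34] and [23]
    Merge: [34] + [23] -> [23, 34]
    Split: [45, 42] -> [45] and [42]
    Merge: [45] + [42] -> [42, 45]
  Merge: [23, 34] + [42, 45] -> [23, 34, 42, 45]
  Split: [34, 29, 16, 9] -> [34, 29] and [16, 9]
    Split: [34, 29] -> [34] and [29]
    Merge: [34] + [29] -> [29, 34]
    Split: [16, 9] -> [16] and [9]
    Merge: [16] + [9] -> [9, 16]
  Merge: [29, 34] + [9, 16] -> [9, 16, 29, 34]
Merge: [23, 34, 42, 45] + [9, 16, 29, 34] -> [9, 16, 23, 29, 34, 34, 42, 45]

Final sorted array: [9, 16, 23, 29, 34, 34, 42, 45]

The merge sort proceeds by recursively splitting the array and merging sorted halves.
After all merges, the sorted array is [9, 16, 23, 29, 34, 34, 42, 45].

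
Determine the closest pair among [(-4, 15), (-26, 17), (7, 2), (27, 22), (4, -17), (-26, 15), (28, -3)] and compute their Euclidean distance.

Computing all pairwise distances among 7 points:

d((-4, 15), (-26, 17)) = 22.0907
d((-4, 15), (7, 2)) = 17.0294
d((-4, 15), (27, 22)) = 31.7805
d((-4, 15), (4, -17)) = 32.9848
d((-4, 15), (-26, 15)) = 22.0
d((-4, 15), (28, -3)) = 36.7151
d((-26, 17), (7, 2)) = 36.2491
d((-26, 17), (27, 22)) = 53.2353
d((-26, 17), (4, -17)) = 45.3431
d((-26, 17), (-26, 15)) = 2.0 <-- minimum
d((-26, 17), (28, -3)) = 57.5847
d((7, 2), (27, 22)) = 28.2843
d((7, 2), (4, -17)) = 19.2354
d((7, 2), (-26, 15)) = 35.4683
d((7, 2), (28, -3)) = 21.587
d((27, 22), (4, -17)) = 45.2769
d((27, 22), (-26, 15)) = 53.4603
d((27, 22), (28, -3)) = 25.02
d((4, -17), (-26, 15)) = 43.8634
d((4, -17), (28, -3)) = 27.7849
d((-26, 15), (28, -3)) = 56.921

Closest pair: (-26, 17) and (-26, 15) with distance 2.0

The closest pair is (-26, 17) and (-26, 15) with Euclidean distance 2.0. For 7 points, brute-force pairwise comparison is shown above. For large n, the divide-and-conquer algorithm (sort by x, recurse on halves, check the dividing strip) achieves O(n log n).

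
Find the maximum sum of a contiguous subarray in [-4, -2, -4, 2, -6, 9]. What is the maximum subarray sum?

Using Kadane's algorithm on [-4, -2, -4, 2, -6, 9]:

Scanning through the array:
Position 1 (value -2): max_ending_here = -2, max_so_far = -2
Position 2 (value -4): max_ending_here = -4, max_so_far = -2
Position 3 (value 2): max_ending_here = 2, max_so_far = 2
Position 4 (value -6): max_ending_here = -4, max_so_far = 2
Position 5 (value 9): max_ending_here = 9, max_so_far = 9

Maximum subarray: [9]
Maximum sum: 9

The maximum subarray is [9] with sum 9. This subarray runs from index 5 to index 5.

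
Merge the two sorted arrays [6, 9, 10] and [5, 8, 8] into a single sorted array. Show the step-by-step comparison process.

Merging process:

Compare 6 vs 5: take 5 from right. Merged: [5]
Compare 6 vs 8: take 6 from left. Merged: [5, 6]
Compare 9 vs 8: take 8 from right. Merged: [5, 6, 8]
Compare 9 vs 8: take 8 from right. Merged: [5, 6, 8, 8]
Append remaining from left: [9, 10]. Merged: [5, 6, 8, 8, 9, 10]

Final merged array: [5, 6, 8, 8, 9, 10]
Total comparisons: 4

The merged array is [5, 6, 8, 8, 9, 10], requiring 4 comparisons. The merge step runs in O(n) time where n is the total number of elements.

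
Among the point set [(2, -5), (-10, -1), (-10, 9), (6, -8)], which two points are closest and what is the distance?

Computing all pairwise distances among 4 points:

d((2, -5), (-10, -1)) = 12.6491
d((2, -5), (-10, 9)) = 18.4391
d((2, -5), (6, -8)) = 5.0 <-- minimum
d((-10, -1), (-10, 9)) = 10.0
d((-10, -1), (6, -8)) = 17.4642
d((-10, 9), (6, -8)) = 23.3452

Closest pair: (2, -5) and (6, -8) with distance 5.0

The closest pair is (2, -5) and (6, -8) with Euclidean distance 5.0. For 4 points, brute-force pairwise comparison is shown above. For large n, the divide-and-conquer algorithm (sort by x, recurse on halves, check the dividing strip) achieves O(n log n).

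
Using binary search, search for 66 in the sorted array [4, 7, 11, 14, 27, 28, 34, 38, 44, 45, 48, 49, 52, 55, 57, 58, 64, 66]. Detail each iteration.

Binary search for 66 in [4, 7, 11, 14, 27, 28, 34, 38, 44, 45, 48, 49, 52, 55, 57, 58, 64, 66]:

lo=0, hi=17, mid=8, arr[mid]=44 -> 44 < 66, search right half
lo=9, hi=17, mid=13, arr[mid]=55 -> 55 < 66, search right half
lo=14, hi=17, mid=15, arr[mid]=58 -> 58 < 66, search right half
lo=16, hi=17, mid=16, arr[mid]=64 -> 64 < 66, search right half
lo=17, hi=17, mid=17, arr[mid]=66 -> Found target at index 17!

Binary search finds 66 at index 17 after 5 comparisons. The search repeatedly halves the search space by comparing with the middle element.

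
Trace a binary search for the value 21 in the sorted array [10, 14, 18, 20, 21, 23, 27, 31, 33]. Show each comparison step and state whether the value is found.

Binary search for 21 in [10, 14, 18, 20, 21, 23, 27, 31, 33]:

lo=0, hi=8, mid=4, arr[mid]=21 -> Found target at index 4!

Binary search finds 21 at index 4 after 1 comparisons. The search repeatedly halves the search space by comparing with the middle element.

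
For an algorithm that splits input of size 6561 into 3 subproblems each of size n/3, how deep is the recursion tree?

For divide and conquer with division factor 3:

Problem sizes at each level:
Level 0: 6561
Level 1: 2187
Level 2: 729
Level 3: 243
Level 4: 81
Level 5: 27
Level 6: 9
Level 7: 3
Level 8: 1

The root is level 0 and the size-1 base case is level 8 (the tree spans levels 0 through 8, i.e. 9 levels counting the root), so the depth is the number of divisions: log_3(6561) = 8

The recursion tree depth is log_3(6561) = 8. At each level, the problem size is divided by 3, so it takes 8 divisions to reduce to a base case of size 1. The algorithm makes 3 recursive calls at each level.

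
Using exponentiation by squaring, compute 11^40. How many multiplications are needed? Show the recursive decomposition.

Computing 11^40 by squaring (build up from 11^1; each line after the first costs one multiplication):

11^1 = 11
11^2 = (11^1)^2 = 11^2 = 121
11^4 = (11^2)^2 = 121^2 = 14641
11^5 = 11 * 11^4 = 11 * 14641 = 161051
11^10 = (11^5)^2 = 161051^2 = 25937424601
11^20 = (11^10)^2 = 25937424601^2 = 672749994932560009201
11^40 = (11^20)^2 = 672749994932560009201^2 = 452592555681759518058893560348969204658401

Result: 452592555681759518058893560348969204658401
Multiplications needed: 6 (6 lines after 11^1)

11^40 = 452592555681759518058893560348969204658401. Using exponentiation by squaring, this requires 6 multiplications. The key idea: if the exponent is even, square the half-power; if odd, multiply by the base once.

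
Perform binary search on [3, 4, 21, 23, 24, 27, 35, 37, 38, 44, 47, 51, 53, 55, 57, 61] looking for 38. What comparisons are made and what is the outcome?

Binary search for 38 in [3, 4, 21, 23, 24, 27, 35, 37, 38, 44, 47, 51, 53, 55, 57, 61]:

lo=0, hi=15, mid=7, arr[mid]=37 -> 37 < 38, search right half
lo=8, hi=15, mid=11, arr[mid]=51 -> 51 > 38, search left half
lo=8, hi=10, mid=9, arr[mid]=44 -> 44 > 38, search left half
lo=8, hi=8, mid=8, arr[mid]=38 -> Found target at index 8!

Binary search finds 38 at index 8 after 4 comparisons. The search repeatedly halves the search space by comparing with the middle element.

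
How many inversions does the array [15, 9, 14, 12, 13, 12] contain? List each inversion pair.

Finding inversions in [15, 9, 14, 12, 13, 12]:

(0, 1): arr[0]=15 > arr[1]=9
(0, 2): arr[0]=15 > arr[2]=14
(0, 3): arr[0]=15 > arr[3]=12
(0, 4): arr[0]=15 > arr[4]=13
(0, 5): arr[0]=15 > arr[5]=12
(2, 3): arr[2]=14 > arr[3]=12
(2, 4): arr[2]=14 > arr[4]=13
(2, 5): arr[2]=14 > arr[5]=12
(4, 5): arr[4]=13 > arr[5]=12

Total inversions: 9

The array has 9 inversion(s): (0,1), (0,2), (0,3), (0,4), (0,5), (2,3), (2,4), (2,5), (4,5). Each pair (i,j) satisfies i < j and arr[i] > arr[j].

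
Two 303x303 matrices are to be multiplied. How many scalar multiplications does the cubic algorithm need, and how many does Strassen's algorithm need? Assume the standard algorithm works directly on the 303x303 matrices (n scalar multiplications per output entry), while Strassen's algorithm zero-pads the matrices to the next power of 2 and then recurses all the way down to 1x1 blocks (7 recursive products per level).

Matrix multiplication for 303x303 matrices:

Strassen's algorithm requires power-of-2 dimensions. Pad 303x303 to 512x512 (next power of 2).

Standard algorithm: 303^3 = 27818127 multiplications
Strassen's algorithm: 7^(log2(512)) = 7^9 = 40353607 multiplications
Difference: 27818127 - 40353607 = -12535480 (Strassen uses MORE here due to padding overhead — for small or just-over-power-of-2 n, padding can outweigh the per-level savings)

Standard: 27818127 multiplications (303^3). Strassen: 40353607 multiplications (7^9, after padding to 512x512). Strassen reduces 8 recursive multiplications to 7 at each level.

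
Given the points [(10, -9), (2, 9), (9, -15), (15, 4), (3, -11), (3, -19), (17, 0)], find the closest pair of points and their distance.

Computing all pairwise distances among 7 points:

d((10, -9), (2, 9)) = 19.6977
d((10, -9), (9, -15)) = 6.0828
d((10, -9), (15, 4)) = 13.9284
d((10, -9), (3, -11)) = 7.2801
d((10, -9), (3, -19)) = 12.2066
d((10, -9), (17, 0)) = 11.4018
d((2, 9), (9, -15)) = 25.0
d((2, 9), (15, 4)) = 13.9284
d((2, 9), (3, -11)) = 20.025
d((2, 9), (3, -19)) = 28.0179
d((2, 9), (17, 0)) = 17.4929
d((9, -15), (15, 4)) = 19.9249
d((9, -15), (3, -11)) = 7.2111
d((9, -15), (3, -19)) = 7.2111
d((9, -15), (17, 0)) = 17.0
d((15, 4), (3, -11)) = 19.2094
d((15, 4), (3, -19)) = 25.9422
d((15, 4), (17, 0)) = 4.4721 <-- minimum
d((3, -11), (3, -19)) = 8.0
d((3, -11), (17, 0)) = 17.8045
d((3, -19), (17, 0)) = 23.6008

Closest pair: (15, 4) and (17, 0) with distance 4.4721

The closest pair is (15, 4) and (17, 0) with Euclidean distance 4.4721. For 7 points, brute-force pairwise comparison is shown above. For large n, the divide-and-conquer algorithm (sort by x, recurse on halves, check the dividing strip) achieves O(n log n).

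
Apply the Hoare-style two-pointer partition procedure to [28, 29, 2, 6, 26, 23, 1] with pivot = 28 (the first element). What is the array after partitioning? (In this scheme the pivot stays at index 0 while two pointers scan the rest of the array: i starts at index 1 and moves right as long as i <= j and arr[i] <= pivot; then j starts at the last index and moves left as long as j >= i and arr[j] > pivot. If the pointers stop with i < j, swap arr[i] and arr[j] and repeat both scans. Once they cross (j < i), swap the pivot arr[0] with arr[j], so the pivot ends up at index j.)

Hoare-style two-pointer partition with pivot = 28:

Initial array: [28, 29, 2, 6, 26, 23, 1]

Pointers start at i = 1, j = 6.
i stops at index 1 (arr[1]=29 > 28), j stops at index 6 (arr[6]=1 <= 28): swap arr[1] and arr[6], array becomes [28, 1, 2, 6, 26, 23, 29]
i ends at 6, j ends at 5: the pointers have crossed (j < i), so scanning stops.

Swap pivot arr[0] with arr[5] to place pivot at position 5: [23, 1, 2, 6, 26, 28, 29]
Pivot position: 5

After partitioning with pivot 28, the array becomes [23, 1, 2, 6, 26, 28, 29]. The pivot is placed at index 5. All elements to the left of the pivot are <= 28, and all elements to the right are > 28.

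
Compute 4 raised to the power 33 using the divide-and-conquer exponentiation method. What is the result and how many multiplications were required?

Computing 4^33 by squaring (build up from 4^1; each line after the first costs one multiplication):

4^1 = 4
4^2 = (4^1)^2 = 4^2 = 16
4^4 = (4^2)^2 = 16^2 = 256
4^8 = (4^4)^2 = 256^2 = 65536
4^16 = (4^8)^2 = 65536^2 = 4294967296
4^32 = (4^16)^2 = 4294967296^2 = 18446744073709551616
4^33 = 4 * 4^32 = 4 * 18446744073709551616 = 73786976294838206464

Result: 73786976294838206464
Multiplications needed: 6 (6 lines after 4^1)

4^33 = 73786976294838206464. Using exponentiation by squaring, this requires 6 multiplications. The key idea: if the exponent is even, square the half-power; if odd, multiply by the base once.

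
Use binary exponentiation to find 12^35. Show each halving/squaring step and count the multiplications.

Computing 12^35 by squaring (build up from 12^1; each line after the first costs one multiplication):

12^1 = 12
12^2 = (12^1)^2 = 12^2 = 144
12^4 = (12^2)^2 = 144^2 = 20736
12^8 = (12^4)^2 = 20736^2 = 429981696
12^16 = (12^8)^2 = 429981696^2 = 184884258895036416
12^17 = 12 * 12^16 = 12 * 184884258895036416 = 2218611106740436992
12^34 = (12^17)^2 = 2218611106740436992^2 = 4922235242952026704037113243122008064
12^35 = 12 * 12^34 = 12 * 4922235242952026704037113243122008064 = 59066822915424320448445358917464096768

Result: 59066822915424320448445358917464096768
Multiplications needed: 7 (7 lines after 12^1)

12^35 = 59066822915424320448445358917464096768. Using exponentiation by squaring, this requires 7 multiplications. The key idea: if the exponent is even, square the half-power; if odd, multiply by the base once.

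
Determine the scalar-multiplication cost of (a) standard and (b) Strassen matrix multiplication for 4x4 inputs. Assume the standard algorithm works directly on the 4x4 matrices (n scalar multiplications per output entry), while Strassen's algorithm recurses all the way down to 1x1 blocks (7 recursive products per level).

Matrix multiplication for 4x4 matrices:

Standard algorithm: 4^3 = 64 multiplications
Strassen's algorithm: 7^(log2(4)) = 7^2 = 49 multiplications
Savings: 64 - 49 = 15 multiplications

Standard: 64 multiplications (4^3). Strassen: 49 multiplications (7^2). Strassen reduces 8 recursive multiplications to 7 at each level.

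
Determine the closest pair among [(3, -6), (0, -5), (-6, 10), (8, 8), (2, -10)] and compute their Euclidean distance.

Computing all pairwise distances among 5 points:

d((3, -6), (0, -5)) = 3.1623 <-- minimum
d((3, -6), (-6, 10)) = 18.3576
d((3, -6), (8, 8)) = 14.8661
d((3, -6), (2, -10)) = 4.1231
d((0, -5), (-6, 10)) = 16.1555
d((0, -5), (8, 8)) = 15.2643
d((0, -5), (2, -10)) = 5.3852
d((-6, 10), (8, 8)) = 14.1421
d((-6, 10), (2, -10)) = 21.5407
d((8, 8), (2, -10)) = 18.9737

Closest pair: (3, -6) and (0, -5) with distance 3.1623

The closest pair is (3, -6) and (0, -5) with Euclidean distance 3.1623. For 5 points, brute-force pairwise comparison is shown above. For large n, the divide-and-conquer algorithm (sort by x, recurse on halves, check the dividing strip) achieves O(n log n).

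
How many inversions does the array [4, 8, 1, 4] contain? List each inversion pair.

Finding inversions in [4, 8, 1, 4]:

(0, 2): arr[0]=4 > arr[2]=1
(1, 2): arr[1]=8 > arr[2]=1
(1, 3): arr[1]=8 > arr[3]=4

Total inversions: 3

The array has 3 inversion(s): (0,2), (1,2), (1,3). Each pair (i,j) satisfies i < j and arr[i] > arr[j].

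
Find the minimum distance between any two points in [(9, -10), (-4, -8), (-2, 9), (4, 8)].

Computing all pairwise distances among 4 points:

d((9, -10), (-4, -8)) = 13.1529
d((9, -10), (-2, 9)) = 21.9545
d((9, -10), (4, 8)) = 18.6815
d((-4, -8), (-2, 9)) = 17.1172
d((-4, -8), (4, 8)) = 17.8885
d((-2, 9), (4, 8)) = 6.0828 <-- minimum

Closest pair: (-2, 9) and (4, 8) with distance 6.0828

The closest pair is (-2, 9) and (4, 8) with Euclidean distance 6.0828. For 4 points, brute-force pairwise comparison is shown above. For large n, the divide-and-conquer algorithm (sort by x, recurse on halves, check the dividing strip) achieves O(n log n).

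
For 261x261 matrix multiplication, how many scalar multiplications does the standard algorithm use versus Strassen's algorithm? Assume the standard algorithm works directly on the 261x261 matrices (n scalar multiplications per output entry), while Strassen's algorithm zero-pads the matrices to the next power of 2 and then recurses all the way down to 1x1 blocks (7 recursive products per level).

Matrix multiplication for 261x261 matrices:

Strassen's algorithm requires power-of-2 dimensions. Pad 261x261 to 512x512 (next power of 2).

Standard algorithm: 261^3 = 17779581 multiplications
Strassen's algorithm: 7^(log2(512)) = 7^9 = 40353607 multiplications
Difference: 17779581 - 40353607 = -22574026 (Strassen uses MORE here due to padding overhead — for small or just-over-power-of-2 n, padding can outweigh the per-level savings)

Standard: 17779581 multiplications (261^3). Strassen: 40353607 multiplications (7^9, after padding to 512x512). Strassen reduces 8 recursive multiplications to 7 at each level.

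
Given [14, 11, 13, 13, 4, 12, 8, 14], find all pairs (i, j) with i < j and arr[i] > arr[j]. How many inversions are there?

Finding inversions in [14, 11, 13, 13, 4, 12, 8, 14]:

(0, 1): arr[0]=14 > arr[1]=11
(0, 2): arr[0]=14 > arr[2]=13
(0, 3): arr[0]=14 > arr[3]=13
(0, 4): arr[0]=14 > arr[4]=4
(0, 5): arr[0]=14 > arr[5]=12
(0, 6): arr[0]=14 > arr[6]=8
(1, 4): arr[1]=11 > arr[4]=4
(1, 6): arr[1]=11 > arr[6]=8
(2, 4): arr[2]=13 > arr[4]=4
(2, 5): arr[2]=13 > arr[5]=12
(2, 6): arr[2]=13 > arr[6]=8
(3, 4): arr[3]=13 > arr[4]=4
(3, 5): arr[3]=13 > arr[5]=12
(3, 6): arr[3]=13 > arr[6]=8
(5, 6): arr[5]=12 > arr[6]=8

Total inversions: 15

The array has 15 inversion(s): (0,1), (0,2), (0,3), (0,4), (0,5), (0,6), (1,4), (1,6), (2,4), (2,5), (2,6), (3,4), (3,5), (3,6), (5,6). Each pair (i,j) satisfies i < j and arr[i] > arr[j].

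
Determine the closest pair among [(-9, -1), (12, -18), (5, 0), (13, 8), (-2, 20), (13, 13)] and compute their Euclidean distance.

Computing all pairwise distances among 6 points:

d((-9, -1), (12, -18)) = 27.0185
d((-9, -1), (5, 0)) = 14.0357
d((-9, -1), (13, 8)) = 23.7697
d((-9, -1), (-2, 20)) = 22.1359
d((-9, -1), (13, 13)) = 26.0768
d((12, -18), (5, 0)) = 19.3132
d((12, -18), (13, 8)) = 26.0192
d((12, -18), (-2, 20)) = 40.4969
d((12, -18), (13, 13)) = 31.0161
d((5, 0), (13, 8)) = 11.3137
d((5, 0), (-2, 20)) = 21.1896
d((5, 0), (13, 13)) = 15.2643
d((13, 8), (-2, 20)) = 19.2094
d((13, 8), (13, 13)) = 5.0 <-- minimum
d((-2, 20), (13, 13)) = 16.5529

Closest pair: (13, 8) and (13, 13) with distance 5.0

The closest pair is (13, 8) and (13, 13) with Euclidean distance 5.0. For 6 points, brute-force pairwise comparison is shown above. For large n, the divide-and-conquer algorithm (sort by x, recurse on halves, check the dividing strip) achieves O(n log n).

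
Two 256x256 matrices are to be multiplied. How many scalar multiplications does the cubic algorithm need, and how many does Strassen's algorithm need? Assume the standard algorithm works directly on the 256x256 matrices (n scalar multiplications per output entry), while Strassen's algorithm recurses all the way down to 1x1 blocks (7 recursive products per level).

Matrix multiplication for 256x256 matrices:

Standard algorithm: 256^3 = 16777216 multiplications
Strassen's algorithm: 7^(log2(256)) = 7^8 = 5764801 multiplications
Savings: 16777216 - 5764801 = 11012415 multiplications

Standard: 16777216 multiplications (256^3). Strassen: 5764801 multiplications (7^8). Strassen reduces 8 recursive multiplications to 7 at each level.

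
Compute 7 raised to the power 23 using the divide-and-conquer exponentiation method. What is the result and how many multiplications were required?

Computing 7^23 by squaring (build up from 7^1; each line after the first costs one multiplication):

7^1 = 7
7^2 = (7^1)^2 = 7^2 = 49
7^4 = (7^2)^2 = 49^2 = 2401
7^5 = 7 * 7^4 = 7 * 2401 = 16807
7^10 = (7^5)^2 = 16807^2 = 282475249
7^11 = 7 * 7^10 = 7 * 282475249 = 1977326743
7^22 = (7^11)^2 = 1977326743^2 = 3909821048582988049
7^23 = 7 * 7^22 = 7 * 3909821048582988049 = 27368747340080916343

Result: 27368747340080916343
Multiplications needed: 7 (7 lines after 7^1)

7^23 = 27368747340080916343. Using exponentiation by squaring, this requires 7 multiplications. The key idea: if the exponent is even, square the half-power; if odd, multiply by the base once.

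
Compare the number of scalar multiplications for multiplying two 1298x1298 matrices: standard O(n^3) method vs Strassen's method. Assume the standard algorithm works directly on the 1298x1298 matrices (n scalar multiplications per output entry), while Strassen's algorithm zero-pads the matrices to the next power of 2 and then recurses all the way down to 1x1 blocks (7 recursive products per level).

Matrix multiplication for 1298x1298 matrices:

Strassen's algorithm requires power-of-2 dimensions. Pad 1298x1298 to 2048x2048 (next power of 2).

Standard algorithm: 1298^3 = 2186875592 multiplications
Strassen's algorithm: 7^(log2(2048)) = 7^11 = 1977326743 multiplications
Savings: 2186875592 - 1977326743 = 209548849 multiplications

Standard: 2186875592 multiplications (1298^3). Strassen: 1977326743 multiplications (7^11, after padding to 2048x2048). Strassen reduces 8 recursive multiplications to 7 at each level.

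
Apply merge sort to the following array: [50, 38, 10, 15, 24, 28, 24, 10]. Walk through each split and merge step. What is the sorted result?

Merge sort trace:

Split: [50, 38, 10, 15, 24, 28, 24, 10] -> [50, 38, 10, 15] and [24, 28, 24, 10]
  Split: [50, 38, 10, 15] -> [50, 38] and [10, 15]
    Split: [50, 38] -> [50] and [38]
    Merge: [50] + [38] -> [38, 50]
    Split: [10, 15] -> [10] and [15]
    Merge: [10] + [15] -> [10, 15]
  Merge: [38, 50] + [10, 15] -> [10, 15, 38, 50]
  Split: [24, 28, 24, 10] -> [24, 28] and [24, 10]
    Split: [24, 28] -> [24] and [28]
    Merge: [24] + [28] -> [24, 28]
    Split: [24, 10] -> [24] and [10]
    Merge: [24] + [10] -> [10, 24]
  Merge: [24, 28] + [10, 24] -> [10, 24, 24, 28]
Merge: [10, 15, 38, 50] + [10, 24, 24, 28] -> [10, 10, 15, 24, 24, 28, 38, 50]

Final sorted array: [10, 10, 15, 24, 24, 28, 38, 50]

The merge sort proceeds by recursively splitting the array and merging sorted halves.
After all merges, the sorted array is [10, 10, 15, 24, 24, 28, 38, 50].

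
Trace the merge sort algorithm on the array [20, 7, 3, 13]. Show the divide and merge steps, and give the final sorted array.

Merge sort trace:

Split: [20, 7, 3, 13] -> [20, 7] and [3, 13]
  Split: [20, 7] -> [20] and [7]
  Merge: [20] + [7] -> [7, 20]
  Split: [3, 13] -> [3] and [13]
  Merge: [3] + [13] -> [3, 13]
Merge: [7, 20] + [3, 13] -> [3, 7, 13, 20]

Final sorted array: [3, 7, 13, 20]

The merge sort proceeds by recursively splitting the array and merging sorted halves.
After all merges, the sorted array is [3, 7, 13, 20].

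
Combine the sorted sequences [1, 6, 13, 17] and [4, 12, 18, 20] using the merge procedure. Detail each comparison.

Merging process:

Compare 1 vs 4: take 1 from left. Merged: [1]
Compare 6 vs 4: take 4 from right. Merged: [1, 4]
Compare 6 vs 12: take 6 from left. Merged: [1, 4, 6]
Compare 13 vs 12: take 12 from right. Merged: [1, 4, 6, 12]
Compare 13 vs 18: take 13 from left. Merged: [1, 4, 6, 12, 13]
Compare 17 vs 18: take 17 from left. Merged: [1, 4, 6, 12, 13, 17]
Append remaining from right: [18, 20]. Merged: [1, 4, 6, 12, 13, 17, 18, 20]

Final merged array: [1, 4, 6, 12, 13, 17, 18, 20]
Total comparisons: 6

The merged array is [1, 4, 6, 12, 13, 17, 18, 20], requiring 6 comparisons. The merge step runs in O(n) time where n is the total number of elements.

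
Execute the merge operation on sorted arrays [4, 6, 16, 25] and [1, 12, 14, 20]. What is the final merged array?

Merging process:

Compare 4 vs 1: take 1 from right. Merged: [1]
Compare 4 vs 12: take 4 from left. Merged: [1, 4]
Compare 6 vs 12: take 6 from left. Merged: [1, 4, 6]
Compare 16 vs 12: take 12 from right. Merged: [1, 4, 6, 12]
Compare 16 vs 14: take 14 from right. Merged: [1, 4, 6, 12, 14]
Compare 16 vs 20: take 16 from left. Merged: [1, 4, 6, 12, 14, 16]
Compare 25 vs 20: take 20 from right. Merged: [1, 4, 6, 12, 14, 16, 20]
Append remaining from left: [25]. Merged: [1, 4, 6, 12, 14, 16, 20, 25]

Final merged array: [1, 4, 6, 12, 14, 16, 20, 25]
Total comparisons: 7

The merged array is [1, 4, 6, 12, 14, 16, 20, 25], requiring 7 comparisons. The merge step runs in O(n) time where n is the total number of elements.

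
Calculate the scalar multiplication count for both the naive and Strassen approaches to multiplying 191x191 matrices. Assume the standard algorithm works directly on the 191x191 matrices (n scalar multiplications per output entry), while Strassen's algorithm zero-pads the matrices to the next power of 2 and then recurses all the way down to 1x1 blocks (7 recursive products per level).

Matrix multiplication for 191x191 matrices:

Strassen's algorithm requires power-of-2 dimensions. Pad 191x191 to 256x256 (next power of 2).

Standard algorithm: 191^3 = 6967871 multiplications
Strassen's algorithm: 7^(log2(256)) = 7^8 = 5764801 multiplications
Savings: 6967871 - 5764801 = 1203070 multiplications

Standard: 6967871 multiplications (191^3). Strassen: 5764801 multiplications (7^8, after padding to 256x256). Strassen reduces 8 recursive multiplications to 7 at each level.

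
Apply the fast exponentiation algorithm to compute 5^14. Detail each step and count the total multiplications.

Computing 5^14 by squaring (build up from 5^1; each line after the first costs one multiplication):

5^1 = 5
5^2 = (5^1)^2 = 5^2 = 25
5^3 = 5 * 5^2 = 5 * 25 = 125
5^6 = (5^3)^2 = 125^2 = 15625
5^7 = 5 * 5^6 = 5 * 15625 = 78125
5^14 = (5^7)^2 = 78125^2 = 6103515625

Result: 6103515625
Multiplications needed: 5 (5 lines after 5^1)

5^14 = 6103515625. Using exponentiation by squaring, this requires 5 multiplications. The key idea: if the exponent is even, square the half-power; if odd, multiply by the base once.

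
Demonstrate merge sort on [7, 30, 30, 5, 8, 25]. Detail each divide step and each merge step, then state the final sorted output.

Merge sort trace:

Split: [7, 30, 30, 5, 8, 25] -> [7, 30, 30] and [5, 8, 25]
  Split: [7, 30, 30] -> [7] and [30, 30]
    Split: [30, 30] -> [30] and [30]
    Merge: [30] + [30] -> [30, 30]
  Merge: [7] + [30, 30] -> [7, 30, 30]
  Split: [5, 8, 25] -> [5] and [8, 25]
    Split: [8, 25] -> [8] and [25]
    Merge: [8] + [25] -> [8, 25]
  Merge: [5] + [8, 25] -> [5, 8, 25]
Merge: [7, 30, 30] + [5, 8, 25] -> [5, 7, 8, 25, 30, 30]

Final sorted array: [5, 7, 8, 25, 30, 30]

The merge sort proceeds by recursively splitting the array and merging sorted halves.
After all merges, the sorted array is [5, 7, 8, 25, 30, 30].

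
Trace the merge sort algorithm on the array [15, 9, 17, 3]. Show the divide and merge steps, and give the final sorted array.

Merge sort trace:

Split: [15, 9, 17, 3] -> [15, 9] and [17, 3]
  Split: [15, 9] -> [15] and [9]
  Merge: [15] + [9] -> [9, 15]
  Split: [17, 3] -> [17] and [3]
  Merge: [17] + [3] -> [3, 17]
Merge: [9, 15] + [3, 17] -> [3, 9, 15, 17]

Final sorted array: [3, 9, 15, 17]

The merge sort proceeds by recursively splitting the array and merging sorted halves.
After all merges, the sorted array is [3, 9, 15, 17].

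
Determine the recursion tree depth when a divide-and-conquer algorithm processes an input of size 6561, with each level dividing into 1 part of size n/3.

For divide and conquer with division factor 3:

Problem sizes at each level:
Level 0: 6561
Level 1: 2187
Level 2: 729
Level 3: 243
Level 4: 81
Level 5: 27
Level 6: 9
Level 7: 3
Level 8: 1

The root is level 0 and the size-1 base case is level 8 (the tree spans levels 0 through 8, i.e. 9 levels counting the root), so the depth is the number of divisions: log_3(6561) = 8

The recursion tree depth is log_3(6561) = 8. At each level, the problem size is divided by 3, so it takes 8 divisions to reduce to a base case of size 1. The algorithm makes 1 recursive call at each level.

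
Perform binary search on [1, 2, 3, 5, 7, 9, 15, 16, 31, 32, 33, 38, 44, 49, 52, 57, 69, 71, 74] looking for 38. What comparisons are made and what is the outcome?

Binary search for 38 in [1, 2, 3, 5, 7, 9, 15, 16, 31, 32, 33, 38, 44, 49, 52, 57, 69, 71, 74]:

lo=0, hi=18, mid=9, arr[mid]=32 -> 32 < 38, search right half
lo=10, hi=18, mid=14, arr[mid]=52 -> 52 > 38, search left half
lo=10, hi=13, mid=11, arr[mid]=38 -> Found target at index 11!

Binary search finds 38 at index 11 after 3 comparisons. The search repeatedly halves the search space by comparing with the middle element.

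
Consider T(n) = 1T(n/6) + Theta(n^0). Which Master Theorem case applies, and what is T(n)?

Master Theorem for T(n) = 1T(n/6) + O(n^0):

a = 1, b = 6, c = 0
log_b(a) = log_6(1) = 0.0000

Case 2: c = 0 = log_6(1) = 0.0000
T(n) = O(n^0 log n) = O(log n)

For T(n) = 1T(n/6) + O(n^0): log_6(1) = 0.0000. This is Case 2 of the Master Theorem (c = log_b(a), equal work at all levels), giving O(log n).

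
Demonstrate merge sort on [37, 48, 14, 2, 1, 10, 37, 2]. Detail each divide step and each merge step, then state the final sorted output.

Merge sort trace:

Split: [37, 48, 14, 2, 1, 10, 37, 2] -> [37, 48, 14, 2] and [1, 10, 37, 2]
  Split: [37, 48, 14, 2] -> [37, 48] and [14, 2]
    Split: [37, 48] -> [37] and [48]
    Merge: [37] + [48] -> [37, 48]
    Split: [14, 2] -> [14] and [2]
    Merge: [14] + [2] -> [2, 14]
  Merge: [37, 48] + [2, 14] -> [2, 14, 37, 48]
  Split: [1, 10, 37, 2] -> [1, 10] and [37, 2]
    Split: [1, 10] -> [1] and [10]
    Merge: [1] + [10] -> [1, 10]
    Split: [37, 2] -> [37] and [2]
    Merge: [37] + [2] -> [2, 37]
  Merge: [1, 10] + [2, 37] -> [1, 2, 10, 37]
Merge: [2, 14, 37, 48] + [1, 2, 10, 37] -> [1, 2, 2, 10, 14, 37, 37, 48]

Final sorted array: [1, 2, 2, 10, 14, 37, 37, 48]

The merge sort proceeds by recursively splitting the array and merging sorted halves.
After all merges, the sorted array is [1, 2, 2, 10, 14, 37, 37, 48].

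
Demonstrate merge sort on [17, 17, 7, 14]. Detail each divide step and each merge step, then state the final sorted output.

Merge sort trace:

Split: [17, 17, 7, 14] -> [17, 17] and [7, 14]
  Split: [17, 17] -> [17] and [17]
  Merge: [17] + [17] -> [17, 17]
  Split: [7, 14] -> [7] and [14]
  Merge: [7] + [14] -> [7, 14]
Merge: [17, 17] + [7, 14] -> [7, 14, 17, 17]

Final sorted array: [7, 14, 17, 17]

The merge sort proceeds by recursively splitting the array and merging sorted halves.
After all merges, the sorted array is [7, 14, 17, 17].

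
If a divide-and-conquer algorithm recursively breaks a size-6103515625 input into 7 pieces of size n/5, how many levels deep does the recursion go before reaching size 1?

For divide and conquer with division factor 5:

Problem sizes at each level:
Level 0: 6103515625
Level 1: 1220703125
Level 2: 244140625
Level 3: 48828125
Level 4: 9765625
Level 5: 1953125
Level 6: 390625
Level 7: 78125
Level 8: 15625
Level 9: 3125
Level 10: 625
Level 11: 125
Level 12: 25
Level 13: 5
Level 14: 1

The root is level 0 and the size-1 base case is level 14 (the tree spans levels 0 through 14, i.e. 15 levels counting the root), so the depth is the number of divisions: log_5(6103515625) = 14

The recursion tree depth is log_5(6103515625) = 14. At each level, the problem size is divided by 5, so it takes 14 divisions to reduce to a base case of size 1. The algorithm makes 7 recursive calls at each level.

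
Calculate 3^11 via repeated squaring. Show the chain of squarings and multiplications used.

Computing 3^11 by squaring (build up from 3^1; each line after the first costs one multiplication):

3^1 = 3
3^2 = (3^1)^2 = 3^2 = 9
3^4 = (3^2)^2 = 9^2 = 81
3^5 = 3 * 3^4 = 3 * 81 = 243
3^10 = (3^5)^2 = 243^2 = 59049
3^11 = 3 * 3^10 = 3 * 59049 = 177147

Result: 177147
Multiplications needed: 5 (5 lines after 3^1)

3^11 = 177147. Using exponentiation by squaring, this requires 5 multiplications. The key idea: if the exponent is even, square the half-power; if odd, multiply by the base once.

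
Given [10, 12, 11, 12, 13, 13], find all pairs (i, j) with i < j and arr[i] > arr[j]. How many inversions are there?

Finding inversions in [10, 12, 11, 12, 13, 13]:

(1, 2): arr[1]=12 > arr[2]=11

Total inversions: 1

The array has 1 inversion(s): (1,2). Each pair (i,j) satisfies i < j and arr[i] > arr[j].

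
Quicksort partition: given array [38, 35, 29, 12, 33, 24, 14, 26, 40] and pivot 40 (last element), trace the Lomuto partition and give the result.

Lomuto partition with pivot = 40:

Initial array: [38, 35, 29, 12, 33, 24, 14, 26, 40]

arr[0]=38 <= 40: swap with position 0, array becomes [38, 35, 29, 12, 33, 24, 14, 26, 40]
arr[1]=35 <= 40: swap with position 1, array becomes [38, 35, 29, 12, 33, 24, 14, 26, 40]
arr[2]=29 <= 40: swap with position 2, array becomes [38, 35, 29, 12, 33, 24, 14, 26, 40]
arr[3]=12 <= 40: swap with position 3, array becomes [38, 35, 29, 12, 33, 24, 14, 26, 40]
arr[4]=33 <= 40: swap with position 4, array becomes [38, 35, 29, 12, 33, 24, 14, 26, 40]
arr[5]=24 <= 40: swap with position 5, array becomes [38, 35, 29, 12, 33, 24, 14, 26, 40]
arr[6]=14 <= 40: swap with position 6, array becomes [38, 35, 29, 12, 33, 24, 14, 26, 40]
arr[7]=26 <= 40: swap with position 7, array becomes [38, 35, 29, 12, 33, 24, 14, 26, 40]

Place pivot at position 8: [38, 35, 29, 12, 33, 24, 14, 26, 40]
Pivot position: 8

After partitioning with pivot 40, the array becomes [38, 35, 29, 12, 33, 24, 14, 26, 40]. The pivot is placed at index 8. All elements to the left of the pivot are <= 40, and all elements to the right are > 40.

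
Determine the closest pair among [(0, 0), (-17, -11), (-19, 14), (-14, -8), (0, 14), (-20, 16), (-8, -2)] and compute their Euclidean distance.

Computing all pairwise distances among 7 points:

d((0, 0), (-17, -11)) = 20.2485
d((0, 0), (-19, 14)) = 23.6008
d((0, 0), (-14, -8)) = 16.1245
d((0, 0), (0, 14)) = 14.0
d((0, 0), (-20, 16)) = 25.6125
d((0, 0), (-8, -2)) = 8.2462
d((-17, -11), (-19, 14)) = 25.0799
d((-17, -11), (-14, -8)) = 4.2426
d((-17, -11), (0, 14)) = 30.2324
d((-17, -11), (-20, 16)) = 27.1662
d((-17, -11), (-8, -2)) = 12.7279
d((-19, 14), (-14, -8)) = 22.561
d((-19, 14), (0, 14)) = 19.0
d((-19, 14), (-20, 16)) = 2.2361 <-- minimum
d((-19, 14), (-8, -2)) = 19.4165
d((-14, -8), (0, 14)) = 26.0768
d((-14, -8), (-20, 16)) = 24.7386
d((-14, -8), (-8, -2)) = 8.4853
d((0, 14), (-20, 16)) = 20.0998
d((0, 14), (-8, -2)) = 17.8885
d((-20, 16), (-8, -2)) = 21.6333

Closest pair: (-19, 14) and (-20, 16) with distance 2.2361

The closest pair is (-19, 14) and (-20, 16) with Euclidean distance 2.2361. For 7 points, brute-force pairwise comparison is shown above. For large n, the divide-and-conquer algorithm (sort by x, recurse on halves, check the dividing strip) achieves O(n log n).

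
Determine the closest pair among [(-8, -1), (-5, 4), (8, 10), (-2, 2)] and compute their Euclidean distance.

Computing all pairwise distances among 4 points:

d((-8, -1), (-5, 4)) = 5.831
d((-8, -1), (8, 10)) = 19.4165
d((-8, -1), (-2, 2)) = 6.7082
d((-5, 4), (8, 10)) = 14.3178
d((-5, 4), (-2, 2)) = 3.6056 <-- minimum
d((8, 10), (-2, 2)) = 12.8062

Closest pair: (-5, 4) and (-2, 2) with distance 3.6056

The closest pair is (-5, 4) and (-2, 2) with Euclidean distance 3.6056. For 4 points, brute-force pairwise comparison is shown above. For large n, the divide-and-conquer algorithm (sort by x, recurse on halves, check the dividing strip) achieves O(n log n).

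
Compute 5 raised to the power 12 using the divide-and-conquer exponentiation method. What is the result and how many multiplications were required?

Computing 5^12 by squaring (build up from 5^1; each line after the first costs one multiplication):

5^1 = 5
5^2 = (5^1)^2 = 5^2 = 25
5^3 = 5 * 5^2 = 5 * 25 = 125
5^6 = (5^3)^2 = 125^2 = 15625
5^12 = (5^6)^2 = 15625^2 = 244140625

Result: 244140625
Multiplications needed: 4 (4 lines after 5^1)

5^12 = 244140625. Using exponentiation by squaring, this requires 4 multiplications. The key idea: if the exponent is even, square the half-power; if odd, multiply by the base once.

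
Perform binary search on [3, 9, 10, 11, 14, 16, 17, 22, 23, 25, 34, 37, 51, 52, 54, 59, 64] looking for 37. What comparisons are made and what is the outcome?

Binary search for 37 in [3, 9, 10, 11, 14, 16, 17, 22, 23, 25, 34, 37, 51, 52, 54, 59, 64]:

lo=0, hi=16, mid=8, arr[mid]=23 -> 23 < 37, search right half
lo=9, hi=16, mid=12, arr[mid]=51 -> 51 > 37, search left half
lo=9, hi=11, mid=10, arr[mid]=34 -> 34 < 37, search right half
lo=11, hi=11, mid=11, arr[mid]=37 -> Found target at index 11!

Binary search finds 37 at index 11 after 4 comparisons. The search repeatedly halves the search space by comparing with the middle element.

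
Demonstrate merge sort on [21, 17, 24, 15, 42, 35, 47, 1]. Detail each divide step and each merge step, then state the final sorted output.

Merge sort trace:

Split: [21, 17, 24, 15, 42, 35, 47, 1] -> [21, 17, 24, 15] and [42, 35, 47, 1]
  Split: [21, 17, 24, 15] -> [21, 17] and [24, 15]
    Split: [21, 17] -> [21] and [17]
    Merge: [21] + [17] -> [17, 21]
    Split: [24, 15] -> [24] and [15]
    Merge: [24] + [15] -> [15, 24]
  Merge: [17, 21] + [15, 24] -> [15, 17, 21, 24]
  Split: [42, 35, 47, 1] -> [42, 35] and [47, 1]
    Split: [42, 35] -> [42] and [35]
    Merge: [42] + [35] -> [35, 42]
    Split: [47, 1] -> [47] and [1]
    Merge: [47] + [1] -> [1, 47]
  Merge: [35, 42] + [1, 47] -> [1, 35, 42, 47]
Merge: [15, 17, 21, 24] + [1, 35, 42, 47] -> [1, 15, 17, 21, 24, 35, 42, 47]

Final sorted array: [1, 15, 17, 21, 24, 35, 42, 47]

The merge sort proceeds by recursively splitting the array and merging sorted halves.
After all merges, the sorted array is [1, 15, 17, 21, 24, 35, 42, 47].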